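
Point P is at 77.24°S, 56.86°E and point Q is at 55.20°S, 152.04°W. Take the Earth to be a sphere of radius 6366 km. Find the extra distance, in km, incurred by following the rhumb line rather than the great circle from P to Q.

1580 km

Great circle: cos σ = sin φ₁ sin φ₂ + cos φ₁ cos φ₂ cos Δλ,  σ = 0.8086 rad → d_gc = 5147.5 km
Rhumb line: Δψ = +1.0306, q = Δφ/Δψ = 0.3733, d_rh = R√(Δφ²+q²Δλ²) = 6727.9 km
Excess = 6727.9 − 5147.5 = 1580.4 ≈ 1580 km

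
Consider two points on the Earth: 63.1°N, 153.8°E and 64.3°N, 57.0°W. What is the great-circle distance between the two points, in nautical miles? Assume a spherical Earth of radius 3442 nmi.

cos σ = sin φ₁ sin φ₂ + cos φ₁ cos φ₂ cos Δλ
      = sin(63.10°)sin(64.30°) + cos(63.10°)cos(64.30°)cos(149.20°) = 0.6350
σ = 50.576° → d = Rσ = 3442·0.88273 = 3038 nmi

3038 nmi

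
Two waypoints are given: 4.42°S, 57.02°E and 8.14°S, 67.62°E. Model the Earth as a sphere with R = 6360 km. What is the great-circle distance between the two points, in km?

cos σ = sin φ₁ sin φ₂ + cos φ₁ cos φ₂ cos Δλ
      = sin(-4.42°)sin(-8.14°) + cos(-4.42°)cos(-8.14°)cos(10.60°) = 0.9811
σ = 11.172° → d = Rσ = 6360·0.19499 = 1240 km

1240 km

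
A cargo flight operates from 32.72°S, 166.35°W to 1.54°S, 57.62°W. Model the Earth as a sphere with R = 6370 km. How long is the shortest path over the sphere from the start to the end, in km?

11652 km

Haversine: a = sin²(Δφ/2)+cos φ₁ cos φ₂ sin²(Δλ/2) = 0.62777;  σ = 2·atan2(√a,√(1−a))
σ = 104.805° → d = Rσ = 6370·1.82919 = 11652 km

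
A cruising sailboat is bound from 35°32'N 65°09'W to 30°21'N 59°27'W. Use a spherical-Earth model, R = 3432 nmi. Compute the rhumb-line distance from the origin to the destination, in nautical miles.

Δψ = ln[tan(π/4+φ₂/2)/tan(π/4+φ₁/2)] = -0.1079;  Δφ = -0.0905 rad,  Δλ = +0.0995 rad
q = Δφ/Δψ = 0.8387
d = R·√(Δφ² + q²Δλ²) = 3432·0.12307 = 422 nmi

422 nmi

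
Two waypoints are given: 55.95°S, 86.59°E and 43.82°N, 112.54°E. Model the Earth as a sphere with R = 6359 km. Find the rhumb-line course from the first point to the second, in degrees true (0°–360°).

Meridional parts: M(φ₁)=-1.1835, M(φ₂)=+0.8525 → ΔM = +2.0360;  Δλ = +0.4529 rad
tan C = Δλ / ΔM = +0.2224 → C = 12.54°

12.5°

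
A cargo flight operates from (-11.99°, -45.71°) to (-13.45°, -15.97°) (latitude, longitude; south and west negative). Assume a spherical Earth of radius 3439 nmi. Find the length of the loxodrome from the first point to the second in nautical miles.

Δψ = ln[tan(π/4+φ₂/2)/tan(π/4+φ₁/2)] = -0.0261;  Δφ = -0.0255 rad,  Δλ = +0.5191 rad
q = Δφ/Δψ = 0.9754
d = R·√(Δφ² + q²Δλ²) = 3439·0.50695 = 1743 nmi

1743 nmi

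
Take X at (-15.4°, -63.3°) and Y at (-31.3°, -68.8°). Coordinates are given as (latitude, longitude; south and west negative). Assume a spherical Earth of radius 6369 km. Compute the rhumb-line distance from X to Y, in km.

1854 km

Δψ = ln[tan(π/4+φ₂/2)/tan(π/4+φ₁/2)] = -0.3036;  Δφ = -0.2775 rad,  Δλ = -0.0960 rad
q = Δφ/Δψ = 0.9140
d = R·√(Δφ² + q²Δλ²) = 6369·0.29105 = 1854 km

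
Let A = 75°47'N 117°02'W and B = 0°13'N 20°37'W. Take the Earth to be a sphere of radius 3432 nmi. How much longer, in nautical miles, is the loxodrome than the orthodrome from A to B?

Great circle: cos σ = sin φ₁ sin φ₂ + cos φ₁ cos φ₂ cos Δλ,  σ = 1.5946 rad → d_gc = 5472.6 nmi
Rhumb line: Δψ = -2.0780, q = Δφ/Δψ = 0.6347, d_rh = R√(Δφ²+q²Δλ²) = 5824.5 nmi
Excess = 5824.5 − 5472.6 = 351.9 ≈ 352 nmi

352 nmi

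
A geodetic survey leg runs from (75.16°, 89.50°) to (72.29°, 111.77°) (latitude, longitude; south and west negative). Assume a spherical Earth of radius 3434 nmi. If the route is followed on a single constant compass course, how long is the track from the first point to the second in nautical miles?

Rhumb course C = atan2(Δλ, Δψ) with Δψ = ln[tan(π/4+φ₂/2)/tan(π/4+φ₁/2)] = -0.1792, Δλ = +0.3887 → C = 114.75°
d = R·|Δφ| / |cos C| = 3434·0.05009 / 0.41868 = 411 nmi

411 nmi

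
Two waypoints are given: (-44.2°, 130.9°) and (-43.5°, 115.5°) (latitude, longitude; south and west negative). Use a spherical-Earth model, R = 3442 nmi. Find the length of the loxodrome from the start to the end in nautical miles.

Δψ = ln[tan(π/4+φ₂/2)/tan(π/4+φ₁/2)] = +0.0169;  Δφ = +0.0122 rad,  Δλ = -0.2688 rad
q = Δφ/Δψ = 0.7211
d = R·√(Δφ² + q²Δλ²) = 3442·0.19421 = 668 nmi

668 nmi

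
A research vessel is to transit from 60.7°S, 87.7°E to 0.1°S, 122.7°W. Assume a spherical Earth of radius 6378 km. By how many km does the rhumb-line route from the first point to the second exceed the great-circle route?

Great circle: cos σ = sin φ₁ sin φ₂ + cos φ₁ cos φ₂ cos Δλ,  σ = 2.0049 rad → d_gc = 12787.1 km
Rhumb line: Δψ = +1.3399, q = Δφ/Δψ = 0.7894, d_rh = R√(Δφ²+q²Δλ²) = 14775.1 km
Excess = 14775.1 − 12787.1 = 1988.0 ≈ 1988 km

1988 km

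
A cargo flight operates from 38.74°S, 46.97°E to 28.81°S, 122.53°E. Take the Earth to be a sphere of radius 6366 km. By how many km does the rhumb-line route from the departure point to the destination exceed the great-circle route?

178 km

Great circle: cos σ = sin φ₁ sin φ₂ + cos φ₁ cos φ₂ cos Δλ,  σ = 1.0792 rad → d_gc = 6870.4 km
Rhumb line: Δψ = +0.2090, q = Δφ/Δψ = 0.8293, d_rh = R√(Δφ²+q²Δλ²) = 7048.7 km
Excess = 7048.7 − 6870.4 = 178.3 ≈ 178 km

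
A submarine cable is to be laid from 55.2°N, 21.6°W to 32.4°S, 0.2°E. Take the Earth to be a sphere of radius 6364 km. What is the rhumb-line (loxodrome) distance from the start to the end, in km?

Rhumb course C = atan2(Δλ, Δψ) with Δψ = ln[tan(π/4+φ₂/2)/tan(π/4+φ₁/2)] = -1.7586, Δλ = +0.3805 → C = 167.79°
d = R·|Δφ| / |cos C| = 6364·1.52891 / 0.97739 = 9955 km

9955 km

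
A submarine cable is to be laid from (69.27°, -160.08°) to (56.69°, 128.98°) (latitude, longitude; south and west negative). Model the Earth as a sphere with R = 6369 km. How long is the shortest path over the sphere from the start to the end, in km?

3593 km

Haversine: a = sin²(Δφ/2)+cos φ₁ cos φ₂ sin²(Δλ/2) = 0.07746;  σ = 2·atan2(√a,√(1−a))
σ = 32.319° → d = Rσ = 6369·0.56407 = 3593 km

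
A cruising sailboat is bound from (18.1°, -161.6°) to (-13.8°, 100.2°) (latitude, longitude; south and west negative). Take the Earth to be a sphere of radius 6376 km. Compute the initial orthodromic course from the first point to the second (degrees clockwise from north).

259.2°

θ = atan2( sin Δλ·cos φ₂ ,  cos φ₁ sin φ₂ − sin φ₁ cos φ₂ cos Δλ )
  = atan2(-0.9612, -0.1837) = 259.18°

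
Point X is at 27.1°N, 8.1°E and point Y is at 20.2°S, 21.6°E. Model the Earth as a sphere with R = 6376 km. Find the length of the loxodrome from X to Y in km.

Δψ = ln[tan(π/4+φ₂/2)/tan(π/4+φ₁/2)] = -0.8518;  Δφ = -0.8255 rad,  Δλ = +0.2356 rad
q = Δφ/Δψ = 0.9692
d = R·√(Δφ² + q²Δλ²) = 6376·0.85654 = 5461 km

5461 km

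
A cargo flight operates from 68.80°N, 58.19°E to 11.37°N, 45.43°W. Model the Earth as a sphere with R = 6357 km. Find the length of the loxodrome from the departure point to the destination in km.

Rhumb course C = atan2(Δλ, Δψ) with Δψ = ln[tan(π/4+φ₂/2)/tan(π/4+φ₁/2)] = -1.4761, Δλ = -1.8085 → C = 230.78°
d = R·|Δφ| / |cos C| = 6357·1.00234 / 0.63232 = 10077 km

10077 km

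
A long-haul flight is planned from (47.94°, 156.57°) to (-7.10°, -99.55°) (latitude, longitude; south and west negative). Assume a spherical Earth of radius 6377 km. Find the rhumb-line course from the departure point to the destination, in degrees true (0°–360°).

120.8°

Δψ = ln[tan(π/4+φ₂/2)/tan(π/4+φ₁/2)] = -1.0801
Δλ = +1.8130 rad (taken the short way round)
course = atan2(Δλ, Δψ) = 120.78°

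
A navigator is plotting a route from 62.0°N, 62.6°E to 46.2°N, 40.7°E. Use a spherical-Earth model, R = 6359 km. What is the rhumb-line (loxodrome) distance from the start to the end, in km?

2246 km

Rhumb course C = atan2(Δλ, Δψ) with Δψ = ln[tan(π/4+φ₂/2)/tan(π/4+φ₁/2)] = -0.4777, Δλ = -0.3822 → C = 218.67°
d = R·|Δφ| / |cos C| = 6359·0.27576 / 0.78080 = 2246 km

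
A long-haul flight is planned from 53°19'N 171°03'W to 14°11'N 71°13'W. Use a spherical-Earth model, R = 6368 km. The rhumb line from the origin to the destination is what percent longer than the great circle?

5.4%

Great circle: σ = 1.4731 rad → d_gc = Rσ = 9380.4 km
Rhumb: Δφ = -0.6830, Δλ = +1.7424, Δψ = -0.8539, q = Δφ/Δψ = 0.7998 → d_rh = R√(Δφ²+q²Δλ²) = 9883.2 km
Excess = (9883.2 − 9380.4) / 9380.4 = 502.8 / 9380.4 = 5.36% ≈ 5.4%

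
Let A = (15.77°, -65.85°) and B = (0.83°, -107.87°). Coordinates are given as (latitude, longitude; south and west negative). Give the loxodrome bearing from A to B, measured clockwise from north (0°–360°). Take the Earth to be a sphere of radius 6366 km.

250.2°

Δψ = ln[tan(π/4+φ₂/2)/tan(π/4+φ₁/2)] = -0.2643
Δλ = -0.7334 rad (taken the short way round)
course = atan2(Δλ, Δψ) = 250.18°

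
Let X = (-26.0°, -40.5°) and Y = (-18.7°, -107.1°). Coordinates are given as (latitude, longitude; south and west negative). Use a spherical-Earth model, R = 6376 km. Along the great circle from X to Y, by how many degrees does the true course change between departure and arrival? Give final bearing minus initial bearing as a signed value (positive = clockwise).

Initial bearing θ₁ = atan2(sin Δλ cos φ₂, cos φ₁ sin φ₂ − sin φ₁ cos φ₂ cos Δλ) = 261.93°
Final bearing θ₂ = (initial bearing from the destination back to the start) + 180° = 290.03°
Δθ = θ₂ − θ₁ = +28.1°

+28.1°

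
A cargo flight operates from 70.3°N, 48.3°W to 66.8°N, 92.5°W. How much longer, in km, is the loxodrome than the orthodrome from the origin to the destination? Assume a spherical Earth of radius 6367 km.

39 km

Great circle: cos σ = sin φ₁ sin φ₂ + cos φ₁ cos φ₂ cos Δλ,  σ = 0.2819 rad → d_gc = 1794.6 km
Rhumb line: Δψ = -0.1674, q = Δφ/Δψ = 0.3649, d_rh = R√(Δφ²+q²Δλ²) = 1834.0 km
Excess = 1834.0 − 1794.6 = 39.4 ≈ 39 km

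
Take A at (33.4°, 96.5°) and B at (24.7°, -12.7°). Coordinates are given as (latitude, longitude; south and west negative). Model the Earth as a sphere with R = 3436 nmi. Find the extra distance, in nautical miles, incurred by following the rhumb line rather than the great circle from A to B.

276 nmi

Great circle: cos σ = sin φ₁ sin φ₂ + cos φ₁ cos φ₂ cos Δλ,  σ = 1.5902 rad → d_gc = 5463.9 nmi
Rhumb line: Δψ = -0.1740, q = Δφ/Δψ = 0.8728, d_rh = R√(Δφ²+q²Δλ²) = 5739.7 nmi
Excess = 5739.7 − 5463.9 = 275.8 ≈ 276 nmi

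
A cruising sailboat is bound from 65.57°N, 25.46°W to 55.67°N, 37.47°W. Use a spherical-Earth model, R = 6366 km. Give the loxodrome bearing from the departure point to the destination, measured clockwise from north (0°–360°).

210.5°

Meridional parts: M(φ₁)=+1.5302, M(φ₂)=+1.1748 → ΔM = -0.3555;  Δλ = -0.2096 rad
tan C = Δλ / ΔM = +0.5897 → C = 210.53°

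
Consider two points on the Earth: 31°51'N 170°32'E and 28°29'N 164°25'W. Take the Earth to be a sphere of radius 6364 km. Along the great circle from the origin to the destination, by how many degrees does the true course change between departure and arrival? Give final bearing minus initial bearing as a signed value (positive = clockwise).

+12.7°

At departure: θ₁ = atan2(sin Δλ cos φ₂, cos φ₁ sin φ₂ − sin φ₁ cos φ₂ cos Δλ) = 92.32°
At arrival: θ₂ = atan2(sin Δλ cos φ₁, −cos φ₂ sin φ₁ + sin φ₂ cos φ₁ cos Δλ) = 105.07°
Δθ = θ₂ − θ₁ = +12.7°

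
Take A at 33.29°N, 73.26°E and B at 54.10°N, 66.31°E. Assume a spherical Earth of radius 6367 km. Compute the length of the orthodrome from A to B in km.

Haversine: a = sin²(Δφ/2)+cos φ₁ cos φ₂ sin²(Δλ/2) = 0.03442;  σ = 2·atan2(√a,√(1−a))
σ = 21.383° → d = Rσ = 6367·0.37321 = 2376 km

2376 km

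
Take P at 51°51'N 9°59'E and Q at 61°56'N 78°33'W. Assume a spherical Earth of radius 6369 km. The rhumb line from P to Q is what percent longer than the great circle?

7.9%

Great circle: σ = 0.7935 rad → d_gc = Rσ = 5053.8 km
Rhumb: Δφ = +0.1760, Δλ = -1.5452, Δψ = +0.3246, q = Δφ/Δψ = 0.5422 → d_rh = R√(Δφ²+q²Δλ²) = 5452.2 km
Excess = (5452.2 − 5053.8) / 5053.8 = 398.4 / 5053.8 = 7.88% ≈ 7.9%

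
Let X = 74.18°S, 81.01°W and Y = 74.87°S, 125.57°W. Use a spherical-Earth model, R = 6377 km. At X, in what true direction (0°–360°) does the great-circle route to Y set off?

245.3°

θ = atan2( sin Δλ·cos φ₂ ,  cos φ₁ sin φ₂ − sin φ₁ cos φ₂ cos Δλ )
  = atan2(-0.1831, -0.0842) = 245.30°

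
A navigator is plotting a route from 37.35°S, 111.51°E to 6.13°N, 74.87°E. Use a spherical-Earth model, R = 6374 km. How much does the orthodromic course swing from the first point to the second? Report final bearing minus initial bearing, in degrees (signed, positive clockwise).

Initial bearing θ₁ = atan2(sin Δλ cos φ₂, cos φ₁ sin φ₂ − sin φ₁ cos φ₂ cos Δλ) = 313.79°
Final bearing θ₂ = (initial bearing from the destination back to the start) + 180° = 324.75°
Δθ = θ₂ − θ₁ = +11.0°

+11.0°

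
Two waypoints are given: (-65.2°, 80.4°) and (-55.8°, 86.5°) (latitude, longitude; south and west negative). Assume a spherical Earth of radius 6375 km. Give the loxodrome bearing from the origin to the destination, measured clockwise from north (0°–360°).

17.6°

Δψ = ln[tan(π/4+φ₂/2)/tan(π/4+φ₁/2)] = +0.3359
Δλ = +0.1065 rad (taken the short way round)
course = atan2(Δλ, Δψ) = 17.59°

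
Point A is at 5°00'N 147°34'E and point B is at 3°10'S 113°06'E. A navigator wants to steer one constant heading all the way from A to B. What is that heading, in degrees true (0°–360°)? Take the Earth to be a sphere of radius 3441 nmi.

256.7°

Δψ = ln[tan(π/4+φ₂/2)/tan(π/4+φ₁/2)] = -0.1427
Δλ = -0.6016 rad (taken the short way round)
course = atan2(Δλ, Δψ) = 256.66°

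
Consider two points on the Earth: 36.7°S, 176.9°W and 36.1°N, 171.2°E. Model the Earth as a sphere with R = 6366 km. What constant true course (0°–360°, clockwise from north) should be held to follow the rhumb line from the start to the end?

Δψ = ln[tan(π/4+φ₂/2)/tan(π/4+φ₁/2)] = +1.3659
Δλ = -0.2077 rad (taken the short way round)
course = atan2(Δλ, Δψ) = 351.35°

351.4°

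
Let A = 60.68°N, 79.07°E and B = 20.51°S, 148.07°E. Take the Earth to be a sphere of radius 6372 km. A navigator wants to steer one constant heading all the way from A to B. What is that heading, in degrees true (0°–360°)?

144.8°

Δψ = ln[tan(π/4+φ₂/2)/tan(π/4+φ₁/2)] = -1.7068
Δλ = +1.2043 rad (taken the short way round)
course = atan2(Δλ, Δψ) = 144.79°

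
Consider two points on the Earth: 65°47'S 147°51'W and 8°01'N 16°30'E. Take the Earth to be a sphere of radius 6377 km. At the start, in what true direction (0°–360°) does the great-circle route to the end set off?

161.8°

N = sin Δλ·cos φ₂ = +0.2671;  D = cos φ₁ sin φ₂ − sin φ₁ cos φ₂ cos Δλ = -0.8124
initial course = atan2(N, D) = 161.80°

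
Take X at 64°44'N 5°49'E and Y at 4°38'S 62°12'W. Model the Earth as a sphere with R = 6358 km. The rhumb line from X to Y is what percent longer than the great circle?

Great circle: σ = 1.4845 rad → d_gc = Rσ = 9438.3 km
Rhumb: Δφ = -1.2107, Δλ = -1.1871, Δψ = -1.5765, q = Δφ/Δψ = 0.7680 → d_rh = R√(Δφ²+q²Δλ²) = 9635.9 km
Excess = (9635.9 − 9438.3) / 9438.3 = 197.6 / 9438.3 = 2.09% ≈ 2.1%

2.1%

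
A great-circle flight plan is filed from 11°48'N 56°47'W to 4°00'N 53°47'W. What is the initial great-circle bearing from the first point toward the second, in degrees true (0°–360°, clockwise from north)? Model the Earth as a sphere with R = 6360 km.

158.9°

θ = atan2( sin Δλ·cos φ₂ ,  cos φ₁ sin φ₂ − sin φ₁ cos φ₂ cos Δλ )
  = atan2(+0.0522, -0.1354) = 158.92°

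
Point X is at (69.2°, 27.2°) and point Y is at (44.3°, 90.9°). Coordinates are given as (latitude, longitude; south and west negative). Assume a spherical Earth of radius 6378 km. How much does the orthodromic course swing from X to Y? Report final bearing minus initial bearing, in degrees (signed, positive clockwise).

+56.0°

Initial bearing θ₁ = atan2(sin Δλ cos φ₂, cos φ₁ sin φ₂ − sin φ₁ cos φ₂ cos Δλ) = 94.32°
Final bearing θ₂ = (initial bearing from the destination back to the start) + 180° = 150.35°
Δθ = θ₂ − θ₁ = +56.0°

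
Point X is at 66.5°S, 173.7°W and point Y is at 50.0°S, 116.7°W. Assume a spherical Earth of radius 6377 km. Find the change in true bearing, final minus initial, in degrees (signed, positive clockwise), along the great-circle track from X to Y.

At departure: θ₁ = atan2(sin Δλ cos φ₂, cos φ₁ sin φ₂ − sin φ₁ cos φ₂ cos Δλ) = 88.34°
At arrival: θ₂ = atan2(sin Δλ cos φ₁, −cos φ₂ sin φ₁ + sin φ₂ cos φ₁ cos Δλ) = 38.32°
Δθ = θ₂ − θ₁ = -50.0°

-50.0°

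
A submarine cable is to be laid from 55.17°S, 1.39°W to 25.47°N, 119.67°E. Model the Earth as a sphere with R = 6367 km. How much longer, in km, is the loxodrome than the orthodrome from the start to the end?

480 km

Great circle: cos σ = sin φ₁ sin φ₂ + cos φ₁ cos φ₂ cos Δλ,  σ = 2.2383 rad → d_gc = 14251.3 km
Rhumb line: Δψ = +1.6194, q = Δφ/Δψ = 0.8691, d_rh = R√(Δφ²+q²Δλ²) = 14731.2 km
Excess = 14731.2 − 14251.3 = 479.9 ≈ 480 km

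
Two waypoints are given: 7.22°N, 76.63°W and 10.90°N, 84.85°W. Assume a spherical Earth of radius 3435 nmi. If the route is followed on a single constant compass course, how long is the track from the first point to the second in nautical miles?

Rhumb course C = atan2(Δλ, Δψ) with Δψ = ln[tan(π/4+φ₂/2)/tan(π/4+φ₁/2)] = +0.0651, Δλ = -0.1435 → C = 294.39°
d = R·|Δφ| / |cos C| = 3435·0.06423 / 0.41296 = 534 nmi

534 nmi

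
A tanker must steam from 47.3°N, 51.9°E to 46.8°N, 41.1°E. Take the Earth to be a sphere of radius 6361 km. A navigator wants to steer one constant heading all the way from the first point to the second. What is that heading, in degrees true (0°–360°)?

Meridional parts: M(φ₁)=+0.9393, M(φ₂)=+0.9265 → ΔM = -0.0128;  Δλ = -0.1885 rad
tan C = Δλ / ΔM = +14.7172 → C = 266.11°

266.1°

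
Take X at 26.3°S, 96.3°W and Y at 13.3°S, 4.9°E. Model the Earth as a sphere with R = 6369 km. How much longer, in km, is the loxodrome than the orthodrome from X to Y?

Great circle: cos σ = sin φ₁ sin φ₂ + cos φ₁ cos φ₂ cos Δλ,  σ = 1.6384 rad → d_gc = 10434.8 km
Rhumb line: Δψ = +0.2418, q = Δφ/Δψ = 0.9383, d_rh = R√(Δφ²+q²Δλ²) = 10654.2 km
Excess = 10654.2 − 10434.8 = 219.4 ≈ 219 km

219 km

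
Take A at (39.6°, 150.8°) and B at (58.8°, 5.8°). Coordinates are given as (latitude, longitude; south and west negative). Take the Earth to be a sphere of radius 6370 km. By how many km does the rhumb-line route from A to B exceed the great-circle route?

Great circle: cos σ = sin φ₁ sin φ₂ + cos φ₁ cos φ₂ cos Δλ,  σ = 1.3508 rad → d_gc = 8604.3 km
Rhumb line: Δψ = +0.5220, q = Δφ/Δψ = 0.6420, d_rh = R√(Δφ²+q²Δλ²) = 10567.0 km
Excess = 10567.0 − 8604.3 = 1962.7 ≈ 1963 km

1963 km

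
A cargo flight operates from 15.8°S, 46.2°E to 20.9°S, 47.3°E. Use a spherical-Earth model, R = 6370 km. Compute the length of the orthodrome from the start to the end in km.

579 km

cos σ = sin φ₁ sin φ₂ + cos φ₁ cos φ₂ cos Δλ
      = sin(-15.80°)sin(-20.90°) + cos(-15.80°)cos(-20.90°)cos(1.10°) = 0.9959
σ = 5.206° → d = Rσ = 6370·0.09086 = 579 km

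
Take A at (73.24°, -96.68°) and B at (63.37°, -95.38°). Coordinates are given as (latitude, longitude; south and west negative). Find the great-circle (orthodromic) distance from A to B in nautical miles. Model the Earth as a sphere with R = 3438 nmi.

cos σ = sin φ₁ sin φ₂ + cos φ₁ cos φ₂ cos Δλ
      = sin(73.24°)sin(63.37°) + cos(73.24°)cos(63.37°)cos(1.30°) = 0.9852
σ = 9.881° → d = Rσ = 3438·0.17246 = 593 nmi

593 nmi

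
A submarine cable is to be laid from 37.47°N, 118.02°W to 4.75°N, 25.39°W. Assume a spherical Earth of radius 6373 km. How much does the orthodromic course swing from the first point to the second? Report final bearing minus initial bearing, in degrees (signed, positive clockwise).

Initial bearing θ₁ = atan2(sin Δλ cos φ₂, cos φ₁ sin φ₂ − sin φ₁ cos φ₂ cos Δλ) = 84.63°
Final bearing θ₂ = (initial bearing from the destination back to the start) + 180° = 127.54°
Δθ = θ₂ − θ₁ = +42.9°

+42.9°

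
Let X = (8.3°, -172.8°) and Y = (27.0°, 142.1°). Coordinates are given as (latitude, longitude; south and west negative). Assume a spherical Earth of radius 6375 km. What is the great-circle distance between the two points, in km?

5178 km

cos σ = sin φ₁ sin φ₂ + cos φ₁ cos φ₂ cos Δλ
      = sin(8.30°)sin(27.00°) + cos(8.30°)cos(27.00°)cos(-45.10°) = 0.6879
σ = 46.537° → d = Rσ = 6375·0.81223 = 5178 km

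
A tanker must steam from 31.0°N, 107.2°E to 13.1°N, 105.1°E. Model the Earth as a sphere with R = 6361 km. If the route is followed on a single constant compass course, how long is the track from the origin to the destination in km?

Δψ = ln[tan(π/4+φ₂/2)/tan(π/4+φ₁/2)] = -0.3389;  Δφ = -0.3124 rad,  Δλ = -0.0367 rad
q = Δφ/Δψ = 0.9218
d = R·√(Δφ² + q²Δλ²) = 6361·0.31424 = 1999 km

1999 km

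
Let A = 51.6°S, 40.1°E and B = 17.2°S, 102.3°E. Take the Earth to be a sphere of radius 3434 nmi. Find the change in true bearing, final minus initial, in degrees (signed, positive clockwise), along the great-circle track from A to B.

Initial bearing θ₁ = atan2(sin Δλ cos φ₂, cos φ₁ sin φ₂ − sin φ₁ cos φ₂ cos Δλ) = 78.92°
Final bearing θ₂ = (initial bearing from the destination back to the start) + 180° = 39.65°
Δθ = θ₂ − θ₁ = -39.3°

-39.3°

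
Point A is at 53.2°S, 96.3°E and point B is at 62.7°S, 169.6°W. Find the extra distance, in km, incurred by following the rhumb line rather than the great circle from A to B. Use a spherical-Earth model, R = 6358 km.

Great circle: cos σ = sin φ₁ sin φ₂ + cos φ₁ cos φ₂ cos Δλ,  σ = 0.8067 rad → d_gc = 5128.9 km
Rhumb line: Δψ = -0.3147, q = Δφ/Δψ = 0.5269, d_rh = R√(Δφ²+q²Δλ²) = 5602.3 km
Excess = 5602.3 − 5128.9 = 473.4 ≈ 473 km

473 km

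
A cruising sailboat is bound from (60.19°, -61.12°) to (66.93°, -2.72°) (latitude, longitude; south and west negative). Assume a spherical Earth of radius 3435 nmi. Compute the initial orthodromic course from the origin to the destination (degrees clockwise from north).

50.1°

N = sin Δλ·cos φ₂ = +0.3338;  D = cos φ₁ sin φ₂ − sin φ₁ cos φ₂ cos Δλ = +0.2792
initial course = atan2(N, D) = 50.08°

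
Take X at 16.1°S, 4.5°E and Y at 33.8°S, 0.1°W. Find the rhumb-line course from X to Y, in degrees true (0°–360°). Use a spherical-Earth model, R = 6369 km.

193.2°

Δψ = ln[tan(π/4+φ₂/2)/tan(π/4+φ₁/2)] = -0.3427
Δλ = -0.0803 rad (taken the short way round)
course = atan2(Δλ, Δψ) = 193.19°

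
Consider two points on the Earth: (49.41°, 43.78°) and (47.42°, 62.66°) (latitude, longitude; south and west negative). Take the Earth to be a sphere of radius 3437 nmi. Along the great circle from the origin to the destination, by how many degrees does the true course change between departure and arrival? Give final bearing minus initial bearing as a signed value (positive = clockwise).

+14.2°

Initial bearing θ₁ = atan2(sin Δλ cos φ₂, cos φ₁ sin φ₂ − sin φ₁ cos φ₂ cos Δλ) = 91.85°
Final bearing θ₂ = (initial bearing from the destination back to the start) + 180° = 106.03°
Δθ = θ₂ − θ₁ = +14.2°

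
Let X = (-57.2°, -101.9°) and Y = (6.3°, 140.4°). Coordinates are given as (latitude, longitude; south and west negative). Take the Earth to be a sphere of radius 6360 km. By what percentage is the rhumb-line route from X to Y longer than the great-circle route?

6.0%

Great circle: σ = 1.9204 rad → d_gc = Rσ = 12213.8 km
Rhumb: Δφ = +1.1083, Δλ = -2.0543, Δψ = +1.3333, q = Δφ/Δψ = 0.8312 → d_rh = R√(Δφ²+q²Δλ²) = 12947.2 km
Excess = (12947.2 − 12213.8) / 12213.8 = 733.4 / 12213.8 = 6.00% ≈ 6.0%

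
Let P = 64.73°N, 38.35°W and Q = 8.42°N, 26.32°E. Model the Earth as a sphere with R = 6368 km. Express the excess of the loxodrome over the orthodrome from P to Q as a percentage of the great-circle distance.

2.4%

Great circle: σ = 1.2524 rad → d_gc = Rσ = 7975.0 km
Rhumb: Δφ = -0.9828, Δλ = +1.1287, Δψ = -1.3479, q = Δφ/Δψ = 0.7291 → d_rh = R√(Δφ²+q²Δλ²) = 8163.0 km
Excess = (8163.0 − 7975.0) / 7975.0 = 188.0 / 7975.0 = 2.36% ≈ 2.4%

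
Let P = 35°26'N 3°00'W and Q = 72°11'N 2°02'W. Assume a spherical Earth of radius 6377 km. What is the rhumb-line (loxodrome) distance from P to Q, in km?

Rhumb course C = atan2(Δλ, Δψ) with Δψ = ln[tan(π/4+φ₂/2)/tan(π/4+φ₁/2)] = +1.1910, Δλ = +0.0169 → C = 0.81°
d = R·|Δφ| / |cos C| = 6377·0.64141 / 0.99990 = 4091 km

4091 km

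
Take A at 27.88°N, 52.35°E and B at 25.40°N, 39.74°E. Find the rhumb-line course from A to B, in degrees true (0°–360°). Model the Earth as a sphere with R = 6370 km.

257.6°

Meridional parts: M(φ₁)=+0.5070, M(φ₂)=+0.4586 → ΔM = -0.0484;  Δλ = -0.2201 rad
tan C = Δλ / ΔM = +4.5444 → C = 257.59°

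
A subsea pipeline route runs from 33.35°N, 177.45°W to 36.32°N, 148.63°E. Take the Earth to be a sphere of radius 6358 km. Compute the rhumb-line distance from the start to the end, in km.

Rhumb course C = atan2(Δλ, Δψ) with Δψ = ln[tan(π/4+φ₂/2)/tan(π/4+φ₁/2)] = +0.0632, Δλ = -0.5920 → C = 276.09°
d = R·|Δφ| / |cos C| = 6358·0.05184 / 0.10610 = 3106 km

3106 km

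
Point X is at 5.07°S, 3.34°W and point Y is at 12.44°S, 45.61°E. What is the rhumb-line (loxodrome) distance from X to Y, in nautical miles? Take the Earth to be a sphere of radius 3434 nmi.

Rhumb course C = atan2(Δλ, Δψ) with Δψ = ln[tan(π/4+φ₂/2)/tan(π/4+φ₁/2)] = -0.1302, Δλ = +0.8543 → C = 98.67°
d = R·|Δφ| / |cos C| = 3434·0.12863 / 0.15071 = 2931 nmi

2931 nmi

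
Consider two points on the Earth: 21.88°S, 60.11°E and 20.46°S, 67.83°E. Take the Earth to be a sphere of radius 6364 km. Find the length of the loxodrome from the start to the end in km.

Δψ = ln[tan(π/4+φ₂/2)/tan(π/4+φ₁/2)] = +0.0266;  Δφ = +0.0248 rad,  Δλ = +0.1347 rad
q = Δφ/Δψ = 0.9325
d = R·√(Δφ² + q²Δλ²) = 6364·0.12806 = 815 km

815 km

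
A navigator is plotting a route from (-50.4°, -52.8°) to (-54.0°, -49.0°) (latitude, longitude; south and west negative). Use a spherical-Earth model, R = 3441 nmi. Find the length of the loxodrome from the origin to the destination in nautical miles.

Δψ = ln[tan(π/4+φ₂/2)/tan(π/4+φ₁/2)] = -0.1026;  Δφ = -0.0628 rad,  Δλ = +0.0663 rad
q = Δφ/Δψ = 0.6125
d = R·√(Δφ² + q²Δλ²) = 3441·0.07482 = 257 nmi

257 nmi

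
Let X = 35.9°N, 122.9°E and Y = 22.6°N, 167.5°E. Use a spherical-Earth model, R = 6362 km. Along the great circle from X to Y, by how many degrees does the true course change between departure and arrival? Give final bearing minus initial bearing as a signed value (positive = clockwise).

+22.8°

At departure: θ₁ = atan2(sin Δλ cos φ₂, cos φ₁ sin φ₂ − sin φ₁ cos φ₂ cos Δλ) = 96.53°
At arrival: θ₂ = atan2(sin Δλ cos φ₁, −cos φ₂ sin φ₁ + sin φ₂ cos φ₁ cos Δλ) = 119.34°
Δθ = θ₂ − θ₁ = +22.8°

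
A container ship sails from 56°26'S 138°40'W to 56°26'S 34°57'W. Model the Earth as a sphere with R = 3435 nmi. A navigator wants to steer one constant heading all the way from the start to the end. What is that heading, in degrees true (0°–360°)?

Δψ = ln[tan(π/4+φ₂/2)/tan(π/4+φ₁/2)] = +0.0000
Δλ = +1.8102 rad (taken the short way round)
course = atan2(Δλ, Δψ) = 90.00°

90.0°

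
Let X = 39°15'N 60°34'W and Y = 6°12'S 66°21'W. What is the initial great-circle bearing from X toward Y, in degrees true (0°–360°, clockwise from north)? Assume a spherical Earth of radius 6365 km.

N = sin Δλ·cos φ₂ = -0.1002;  D = cos φ₁ sin φ₂ − sin φ₁ cos φ₂ cos Δλ = -0.7094
initial course = atan2(N, D) = 188.04°

188.0°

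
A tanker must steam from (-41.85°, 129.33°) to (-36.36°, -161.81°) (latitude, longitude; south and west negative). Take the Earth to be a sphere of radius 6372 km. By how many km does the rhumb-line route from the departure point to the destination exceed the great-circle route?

Great circle: cos σ = sin φ₁ sin φ₂ + cos φ₁ cos φ₂ cos Δλ,  σ = 0.9124 rad → d_gc = 5813.5 km
Rhumb line: Δψ = +0.1236, q = Δφ/Δψ = 0.7753, d_rh = R√(Δφ²+q²Δλ²) = 5968.6 km
Excess = 5968.6 − 5813.5 = 155.1 ≈ 155 km

155 km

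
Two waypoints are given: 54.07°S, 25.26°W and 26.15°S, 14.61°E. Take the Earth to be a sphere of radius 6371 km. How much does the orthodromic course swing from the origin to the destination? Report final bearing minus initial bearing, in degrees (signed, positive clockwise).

-27.1°

Initial bearing θ₁ = atan2(sin Δλ cos φ₂, cos φ₁ sin φ₂ − sin φ₁ cos φ₂ cos Δλ) = 62.52°
Final bearing θ₂ = (initial bearing from the destination back to the start) + 180° = 35.45°
Δθ = θ₂ − θ₁ = -27.1°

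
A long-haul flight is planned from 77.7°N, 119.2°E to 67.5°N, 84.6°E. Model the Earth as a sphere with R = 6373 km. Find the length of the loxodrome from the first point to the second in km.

1593 km

Δψ = ln[tan(π/4+φ₂/2)/tan(π/4+φ₁/2)] = -0.6130;  Δφ = -0.1780 rad,  Δλ = -0.6039 rad
q = Δφ/Δψ = 0.2904
d = R·√(Δφ² + q²Δλ²) = 6373·0.24989 = 1593 km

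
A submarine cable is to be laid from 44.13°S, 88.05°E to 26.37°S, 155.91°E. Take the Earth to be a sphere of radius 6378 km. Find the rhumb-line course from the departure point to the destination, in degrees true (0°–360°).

Δψ = ln[tan(π/4+φ₂/2)/tan(π/4+φ₁/2)] = +0.3827
Δλ = +1.1844 rad (taken the short way round)
course = atan2(Δλ, Δψ) = 72.10°

72.1°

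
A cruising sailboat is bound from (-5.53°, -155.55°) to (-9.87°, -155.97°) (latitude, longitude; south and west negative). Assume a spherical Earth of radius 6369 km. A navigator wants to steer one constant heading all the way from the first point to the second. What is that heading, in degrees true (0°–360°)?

Δψ = ln[tan(π/4+φ₂/2)/tan(π/4+φ₁/2)] = -0.0765
Δλ = -0.0073 rad (taken the short way round)
course = atan2(Δλ, Δψ) = 185.48°

185.5°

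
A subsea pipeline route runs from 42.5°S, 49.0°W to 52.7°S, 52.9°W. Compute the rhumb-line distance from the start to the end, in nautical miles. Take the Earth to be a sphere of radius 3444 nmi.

Δψ = ln[tan(π/4+φ₂/2)/tan(π/4+φ₁/2)] = -0.2652;  Δφ = -0.1780 rad,  Δλ = -0.0681 rad
q = Δφ/Δψ = 0.6713
d = R·√(Δφ² + q²Δλ²) = 3444·0.18379 = 633 nmi

633 nmi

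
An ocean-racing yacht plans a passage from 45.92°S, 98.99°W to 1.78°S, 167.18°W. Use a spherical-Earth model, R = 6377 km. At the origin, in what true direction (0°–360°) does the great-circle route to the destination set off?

N = sin Δλ·cos φ₂ = -0.9280;  D = cos φ₁ sin φ₂ − sin φ₁ cos φ₂ cos Δλ = +0.2452
initial course = atan2(N, D) = 284.80°

284.8°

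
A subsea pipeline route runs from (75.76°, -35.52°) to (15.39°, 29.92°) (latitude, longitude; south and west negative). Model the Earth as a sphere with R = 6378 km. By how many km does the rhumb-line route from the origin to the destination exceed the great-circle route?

250 km

Great circle: cos σ = sin φ₁ sin φ₂ + cos φ₁ cos φ₂ cos Δλ,  σ = 1.2070 rad → d_gc = 7698.3 km
Rhumb line: Δψ = -1.8083, q = Δφ/Δψ = 0.5827, d_rh = R√(Δφ²+q²Δλ²) = 7948.5 km
Excess = 7948.5 − 7698.3 = 250.2 ≈ 250 km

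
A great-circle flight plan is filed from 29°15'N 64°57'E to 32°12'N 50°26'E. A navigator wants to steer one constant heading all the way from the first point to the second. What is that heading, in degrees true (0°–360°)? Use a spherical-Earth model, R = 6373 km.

283.3°

Meridional parts: M(φ₁)=+0.5342, M(φ₂)=+0.5942 → ΔM = +0.0599;  Δλ = -0.2534 rad
tan C = Δλ / ΔM = -4.2294 → C = 283.30°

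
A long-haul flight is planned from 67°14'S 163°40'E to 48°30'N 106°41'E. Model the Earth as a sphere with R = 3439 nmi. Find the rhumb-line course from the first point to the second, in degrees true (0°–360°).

Meridional parts: M(φ₁)=-1.6028, M(φ₂)=+0.9706 → ΔM = +2.5734;  Δλ = -0.9945 rad
tan C = Δλ / ΔM = -0.3865 → C = 338.87°

338.9°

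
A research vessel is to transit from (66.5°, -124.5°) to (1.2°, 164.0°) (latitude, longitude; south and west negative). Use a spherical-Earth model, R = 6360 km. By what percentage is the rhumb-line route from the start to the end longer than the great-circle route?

2.7%

Great circle: σ = 1.4246 rad → d_gc = Rσ = 9060.3 km
Rhumb: Δφ = -1.1397, Δλ = -1.2479, Δψ = -1.5493, q = Δφ/Δψ = 0.7356 → d_rh = R√(Δφ²+q²Δλ²) = 9307.5 km
Excess = (9307.5 − 9060.3) / 9060.3 = 247.2 / 9060.3 = 2.73% ≈ 2.7%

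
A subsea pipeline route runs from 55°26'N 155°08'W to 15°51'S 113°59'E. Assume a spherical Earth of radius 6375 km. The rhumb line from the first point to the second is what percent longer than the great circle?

Great circle: σ = 1.8063 rad → d_gc = Rσ = 11515.1 km
Rhumb: Δφ = -1.2441, Δλ = -1.5862, Δψ = -1.4477, q = Δφ/Δψ = 0.8594 → d_rh = R√(Δφ²+q²Δλ²) = 11765.3 km
Excess = (11765.3 − 11515.1) / 11515.1 = 250.2 / 11515.1 = 2.17% ≈ 2.2%

2.2%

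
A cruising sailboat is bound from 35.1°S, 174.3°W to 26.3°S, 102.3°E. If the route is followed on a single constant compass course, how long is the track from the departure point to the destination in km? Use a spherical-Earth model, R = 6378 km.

Δψ = ln[tan(π/4+φ₂/2)/tan(π/4+φ₁/2)] = +0.1789;  Δφ = +0.1536 rad,  Δλ = -1.4556 rad
q = Δφ/Δψ = 0.8584
d = R·√(Δφ² + q²Δλ²) = 6378·1.25891 = 8029 km

8029 km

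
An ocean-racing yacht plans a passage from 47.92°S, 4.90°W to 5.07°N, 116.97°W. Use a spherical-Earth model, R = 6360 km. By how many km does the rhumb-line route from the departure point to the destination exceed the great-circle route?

454 km

Great circle: cos σ = sin φ₁ sin φ₂ + cos φ₁ cos φ₂ cos Δλ,  σ = 1.8927 rad → d_gc = 12037.8 km
Rhumb line: Δψ = +1.0440, q = Δφ/Δψ = 0.8859, d_rh = R√(Δφ²+q²Δλ²) = 12492.0 km
Excess = 12492.0 − 12037.8 = 454.2 ≈ 454 km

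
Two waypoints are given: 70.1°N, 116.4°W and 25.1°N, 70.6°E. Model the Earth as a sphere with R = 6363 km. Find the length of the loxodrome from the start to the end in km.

12739 km

Rhumb course C = atan2(Δλ, Δψ) with Δψ = ln[tan(π/4+φ₂/2)/tan(π/4+φ₁/2)] = -1.2877, Δλ = -3.0194 → C = 246.90°
d = R·|Δφ| / |cos C| = 6363·0.78540 / 0.39230 = 12739 km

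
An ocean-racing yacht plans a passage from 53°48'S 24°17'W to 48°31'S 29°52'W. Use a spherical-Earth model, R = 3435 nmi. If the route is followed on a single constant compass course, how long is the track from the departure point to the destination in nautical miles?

Δψ = ln[tan(π/4+φ₂/2)/tan(π/4+φ₁/2)] = +0.1472;  Δφ = +0.0922 rad,  Δλ = -0.0974 rad
q = Δφ/Δψ = 0.6263
d = R·√(Δφ² + q²Δλ²) = 3435·0.11058 = 380 nmi

380 nmi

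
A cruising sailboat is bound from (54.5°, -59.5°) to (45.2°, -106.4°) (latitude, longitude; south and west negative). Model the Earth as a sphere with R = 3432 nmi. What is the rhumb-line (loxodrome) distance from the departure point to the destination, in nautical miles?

1888 nmi

Rhumb course C = atan2(Δλ, Δψ) with Δψ = ln[tan(π/4+φ₂/2)/tan(π/4+φ₁/2)] = -0.2528, Δλ = -0.8186 → C = 252.84°
d = R·|Δφ| / |cos C| = 3432·0.16232 / 0.29508 = 1888 nmi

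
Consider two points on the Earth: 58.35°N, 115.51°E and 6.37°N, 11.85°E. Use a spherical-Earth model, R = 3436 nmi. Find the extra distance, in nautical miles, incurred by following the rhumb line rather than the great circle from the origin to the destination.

Great circle: cos σ = sin φ₁ sin φ₂ + cos φ₁ cos φ₂ cos Δλ,  σ = 1.5995 rad → d_gc = 5495.9 nmi
Rhumb line: Δψ = -1.1493, q = Δφ/Δψ = 0.7893, d_rh = R√(Δφ²+q²Δλ²) = 5813.3 nmi
Excess = 5813.3 − 5495.9 = 317.4 ≈ 317 nmi

317 nmi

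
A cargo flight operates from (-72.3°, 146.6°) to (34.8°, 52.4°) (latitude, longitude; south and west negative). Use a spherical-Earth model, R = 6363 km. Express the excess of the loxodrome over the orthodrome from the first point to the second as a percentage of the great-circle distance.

Great circle: σ = 2.1676 rad → d_gc = Rσ = 13792.3 km
Rhumb: Δφ = +1.8692, Δλ = -1.6441, Δψ = +2.5084, q = Δφ/Δψ = 0.7452 → d_rh = R√(Δφ²+q²Δλ²) = 14221.2 km
Excess = (14221.2 − 13792.3) / 13792.3 = 428.9 / 13792.3 = 3.11% ≈ 3.1%

3.1%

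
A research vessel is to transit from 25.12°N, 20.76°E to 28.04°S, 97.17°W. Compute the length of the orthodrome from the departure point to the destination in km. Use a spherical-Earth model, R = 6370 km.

13899 km

cos σ = sin φ₁ sin φ₂ + cos φ₁ cos φ₂ cos Δλ
      = sin(25.12°)sin(-28.04°) + cos(25.12°)cos(-28.04°)cos(-117.93°) = -0.5739
σ = 125.021° → d = Rσ = 6370·2.18202 = 13899 km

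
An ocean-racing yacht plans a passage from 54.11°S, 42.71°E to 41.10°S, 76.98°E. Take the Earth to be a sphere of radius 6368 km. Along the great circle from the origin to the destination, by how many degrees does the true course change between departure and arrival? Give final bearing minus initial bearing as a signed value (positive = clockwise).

-25.8°

Initial bearing θ₁ = atan2(sin Δλ cos φ₂, cos φ₁ sin φ₂ − sin φ₁ cos φ₂ cos Δλ) = 74.32°
Final bearing θ₂ = (initial bearing from the destination back to the start) + 180° = 48.50°
Δθ = θ₂ − θ₁ = -25.8°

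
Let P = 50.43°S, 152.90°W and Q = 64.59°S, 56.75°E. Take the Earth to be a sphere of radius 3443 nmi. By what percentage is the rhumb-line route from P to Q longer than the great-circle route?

28.8%

Great circle: σ = 1.0942 rad → d_gc = Rσ = 3767.5 nmi
Rhumb: Δφ = -0.2471, Δλ = -2.6241, Δψ = -0.4672, q = Δφ/Δψ = 0.5289 → d_rh = R√(Δφ²+q²Δλ²) = 4854.0 nmi
Excess = (4854.0 − 3767.5) / 3767.5 = 1086.5 / 3767.5 = 28.84% ≈ 28.8%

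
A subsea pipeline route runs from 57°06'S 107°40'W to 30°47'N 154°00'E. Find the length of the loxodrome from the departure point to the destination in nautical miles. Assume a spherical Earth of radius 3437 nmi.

Δψ = ln[tan(π/4+φ₂/2)/tan(π/4+φ₁/2)] = +1.7850;  Δφ = +1.5339 rad,  Δλ = -1.7162 rad
q = Δφ/Δψ = 0.8593
d = R·√(Δφ² + q²Δλ²) = 3437·2.12780 = 7313 nmi

7313 nmi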